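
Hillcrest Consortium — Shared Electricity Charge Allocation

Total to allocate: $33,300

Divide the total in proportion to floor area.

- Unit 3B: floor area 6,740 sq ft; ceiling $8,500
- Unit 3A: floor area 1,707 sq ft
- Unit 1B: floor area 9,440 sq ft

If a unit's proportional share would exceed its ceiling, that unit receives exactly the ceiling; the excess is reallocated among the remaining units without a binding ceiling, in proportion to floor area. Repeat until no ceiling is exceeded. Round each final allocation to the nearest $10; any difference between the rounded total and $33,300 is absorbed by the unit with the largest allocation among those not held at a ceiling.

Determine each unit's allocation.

Unit 3B: $8,500 · Unit 3A: $3,800 · Unit 1B: $21,000

Sum of floor area: 17,887.
Pro-rata shares before constraints: Unit 3B 12,547.77; Unit 3A 3,177.90; Unit 1B 17,574.33.
Held at cap: Unit 3B ($8,500); residual $24,800 reallocated over remaining floor area 11,147.
Shares after redistribution: Unit 3A 3,797.76 → $3,800; Unit 1B 21,002.24 → $21,000.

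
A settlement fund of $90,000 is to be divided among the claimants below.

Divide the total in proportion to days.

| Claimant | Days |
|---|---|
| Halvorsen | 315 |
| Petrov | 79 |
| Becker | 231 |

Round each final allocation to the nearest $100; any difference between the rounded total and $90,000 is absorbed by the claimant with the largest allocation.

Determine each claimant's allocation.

Sum of days: 625.
Pro-rata amounts: Halvorsen 315/625 × $90,000 = 45,360.00; Petrov 79/625 × $90,000 = 11,376.00; Becker 231/625 × $90,000 = 33,264.00.
At nearest $100: Halvorsen $45,400; Petrov $11,400; Becker $33,300. Sum = $90,100.
Difference $90,000 − $90,100 = −$100 applied to largest allocation (Halvorsen): Halvorsen becomes $45,300.

Halvorsen: $45,300 · Petrov: $11,400 · Becker: $33,300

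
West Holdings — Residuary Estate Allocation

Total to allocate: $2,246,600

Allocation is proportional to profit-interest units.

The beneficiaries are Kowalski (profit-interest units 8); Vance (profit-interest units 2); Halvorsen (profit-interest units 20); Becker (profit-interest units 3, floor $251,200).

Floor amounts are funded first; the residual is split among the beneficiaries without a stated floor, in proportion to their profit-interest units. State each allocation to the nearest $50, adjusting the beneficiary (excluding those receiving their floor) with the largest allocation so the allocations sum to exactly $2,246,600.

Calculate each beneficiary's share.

Kowalski: $532,100 | Vance: $133,050 | Halvorsen: $1,330,250 | Becker: $251,200

Fund the minimums — Becker $251,200. Remaining pool $1,995,400.
Remaining pool split over remaining profit-interest units 30: Kowalski 532,106.67 → $532,100; Vance 133,026.67 → $133,050; Halvorsen 1,330,266.67 → $1,330,250.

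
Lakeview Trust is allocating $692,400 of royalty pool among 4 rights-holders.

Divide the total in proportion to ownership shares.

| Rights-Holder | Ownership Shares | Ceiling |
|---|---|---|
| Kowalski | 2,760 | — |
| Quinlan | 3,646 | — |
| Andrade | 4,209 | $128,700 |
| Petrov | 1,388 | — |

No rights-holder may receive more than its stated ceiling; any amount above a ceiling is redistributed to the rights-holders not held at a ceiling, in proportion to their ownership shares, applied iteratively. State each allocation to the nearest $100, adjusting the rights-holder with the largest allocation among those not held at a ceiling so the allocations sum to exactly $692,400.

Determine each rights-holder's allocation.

Kowalski: $199,600; Quinlan: $263,700; Andrade: $128,700; Petrov: $100,400

Combined ownership shares = 12,003.
Proportional shares (ignoring caps): Kowalski 159,212.20; Quinlan 210,321.62; Andrade 242,798.60; Petrov 80,067.58.
Held at cap: Andrade ($128,700); remaining pool $563,700 reallocated over remaining ownership shares 7,794.
Shares after redistribution: Kowalski 199,616.63 → $199,600; Quinlan 263,696.46 → $263,700; Petrov 100,386.91 → $100,400.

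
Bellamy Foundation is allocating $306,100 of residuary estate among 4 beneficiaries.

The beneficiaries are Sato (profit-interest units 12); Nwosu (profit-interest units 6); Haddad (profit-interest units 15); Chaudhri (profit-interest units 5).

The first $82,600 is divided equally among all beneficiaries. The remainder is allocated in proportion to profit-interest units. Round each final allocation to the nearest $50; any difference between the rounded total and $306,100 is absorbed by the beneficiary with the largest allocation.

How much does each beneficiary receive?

Equal tier: $82,600 ÷ 4 = $20,650 apiece.
Remainder $223,500 by profit-interest units (total 38): Sato 70,578.95 → $70,600; Nwosu 35,289.47 → $35,300; Haddad 88,223.68 → $88,200; Chaudhri 29,407.89 → $29,400.
Totals: Sato $20,650 + $70,600 = $91,250; Nwosu $20,650 + $35,300 = $55,950; Haddad $20,650 + $88,200 = $108,850; Chaudhri $20,650 + $29,400 = $50,050.

Sato: $91,250; Nwosu: $55,950; Haddad: $108,850; Chaudhri: $50,050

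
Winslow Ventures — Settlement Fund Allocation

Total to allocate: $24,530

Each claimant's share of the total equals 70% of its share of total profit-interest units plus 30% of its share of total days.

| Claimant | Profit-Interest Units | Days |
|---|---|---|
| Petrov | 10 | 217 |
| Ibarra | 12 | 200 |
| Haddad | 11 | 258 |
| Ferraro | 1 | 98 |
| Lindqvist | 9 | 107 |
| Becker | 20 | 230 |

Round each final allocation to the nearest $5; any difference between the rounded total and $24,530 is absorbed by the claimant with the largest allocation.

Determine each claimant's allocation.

Profit-interest units total 63; days total 1,110.
Composite weights (70% profit-interest units + 30% days): Petrov 0.1698; Ibarra 0.1874; Haddad 0.1920; Ferraro 0.0376; Lindqvist 0.1289; Becker 0.2844.
Raw shares: Petrov 4,164.21; Ibarra 4,596.61; Haddad 4,708.58; Ferraro 922.27; Lindqvist 3,162.38; Becker 6,975.95.
Rounded to nearest $5: Petrov $4,165; Ibarra $4,595; Haddad $4,710; Ferraro $920; Lindqvist $3,160; Becker $6,975. Sum = $24,525.
Difference $24,530 − $24,525 = +$5 applied to largest allocation (Becker): Becker becomes $6,980.

Petrov: $4,165; Ibarra: $4,595; Haddad: $4,710; Ferraro: $920; Lindqvist: $3,160; Becker: $6,980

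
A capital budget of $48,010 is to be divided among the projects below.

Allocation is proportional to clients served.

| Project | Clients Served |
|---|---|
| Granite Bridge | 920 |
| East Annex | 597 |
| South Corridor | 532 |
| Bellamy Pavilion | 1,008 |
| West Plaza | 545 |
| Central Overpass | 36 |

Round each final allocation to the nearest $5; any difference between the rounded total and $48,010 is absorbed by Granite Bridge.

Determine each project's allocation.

Total clients served = 3,638.
Raw shares: Granite Bridge 920/3,638 × $48,010 = 12,141.07; East Annex 597/3,638 × $48,010 = 7,878.50; South Corridor 532/3,638 × $48,010 = 7,020.70; Bellamy Pavilion 1,008/3,638 × $48,010 = 13,302.39; West Plaza 545/3,638 × $48,010 = 7,192.26; Central Overpass 36/3,638 × $48,010 = 475.09.
Rounded to nearest $5: Granite Bridge $12,140; East Annex $7,880; South Corridor $7,020; Bellamy Pavilion $13,300; West Plaza $7,190; Central Overpass $475. Sum = $48,005.
Difference $48,010 − $48,005 = +$5 applied to Granite Bridge: Granite Bridge becomes $12,145.

Granite Bridge: $12,145 · East Annex: $7,880 · South Corridor: $7,020 · Bellamy Pavilion: $13,300 · West Plaza: $7,190 · Central Overpass: $475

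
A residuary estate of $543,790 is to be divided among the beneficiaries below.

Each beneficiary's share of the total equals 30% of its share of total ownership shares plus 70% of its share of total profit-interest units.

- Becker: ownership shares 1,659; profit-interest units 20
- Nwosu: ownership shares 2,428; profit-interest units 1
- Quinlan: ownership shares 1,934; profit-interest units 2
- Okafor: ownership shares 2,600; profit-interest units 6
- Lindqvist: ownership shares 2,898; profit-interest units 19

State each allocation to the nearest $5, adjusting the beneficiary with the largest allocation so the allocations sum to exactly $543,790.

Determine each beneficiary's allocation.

Becker: $182,100 | Nwosu: $42,315 | Quinlan: $43,250 | Okafor: $84,405 | Lindqvist: $191,720

Totals — ownership shares 11,519, profit-interest units 48.
Composite weights (30% ownership shares + 70% profit-interest units): Becker 0.3349; Nwosu 0.0778; Quinlan 0.0795; Okafor 0.1552; Lindqvist 0.3526.
Unrounded shares: Becker 182,100.88; Nwosu 42,316.64; Quinlan 43,250.68; Okafor 84,403.94; Lindqvist 191,717.86.
Rounded to nearest $5: Becker $182,100; Nwosu $42,315; Quinlan $43,250; Okafor $84,405; Lindqvist $191,720. Sum = $543,790.
No rounding difference to absorb.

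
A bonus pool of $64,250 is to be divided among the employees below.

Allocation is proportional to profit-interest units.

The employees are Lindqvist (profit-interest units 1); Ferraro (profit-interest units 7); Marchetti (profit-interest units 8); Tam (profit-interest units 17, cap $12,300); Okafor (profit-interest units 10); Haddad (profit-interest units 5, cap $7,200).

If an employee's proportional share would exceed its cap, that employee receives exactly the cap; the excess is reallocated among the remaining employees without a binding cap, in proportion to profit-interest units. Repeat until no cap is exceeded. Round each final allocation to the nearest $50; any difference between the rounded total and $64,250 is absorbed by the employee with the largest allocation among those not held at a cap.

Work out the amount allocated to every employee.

Lindqvist: $1,700 · Ferraro: $12,050 · Marchetti: $13,750 · Tam: $12,300 · Okafor: $17,250 · Haddad: $7,200

Profit-interest units total: 48.
Pro-rata shares before constraints: Lindqvist 1,338.54; Ferraro 9,369.79; Marchetti 10,708.33; Tam 22,755.21; Okafor 13,385.42; Haddad 6,692.71.
Cap binds for Tam ($12,300); balance $51,950 reallocated over remaining profit-interest units 31.
Cap binds for Haddad ($7,200); balance $44,750 reallocated over remaining profit-interest units 26.
Shares after redistribution: Lindqvist 1,721.15 → $1,700; Ferraro 12,048.08 → $12,050; Marchetti 13,769.23 → $13,750; Okafor 17,211.54 → $17,200.
Rounding difference +$50 applied to Okafor → $17,250.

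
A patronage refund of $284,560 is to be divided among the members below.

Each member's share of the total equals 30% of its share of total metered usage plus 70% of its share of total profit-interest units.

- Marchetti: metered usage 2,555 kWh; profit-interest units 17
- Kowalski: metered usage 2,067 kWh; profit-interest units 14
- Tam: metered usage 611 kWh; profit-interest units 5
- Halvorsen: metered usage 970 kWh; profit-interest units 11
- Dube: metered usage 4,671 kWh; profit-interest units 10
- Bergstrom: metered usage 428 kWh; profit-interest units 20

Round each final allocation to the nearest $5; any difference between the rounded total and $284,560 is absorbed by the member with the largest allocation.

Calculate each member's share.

Marchetti: $63,275; Kowalski: $51,830; Tam: $17,550; Halvorsen: $35,785; Dube: $61,150; Bergstrom: $54,970

Metered usage total 11,302; profit-interest units total 77.
Combined weights (30% metered usage + 70% profit-interest units): Marchetti 0.2224; Kowalski 0.1821; Tam 0.0617; Halvorsen 0.1257; Dube 0.2149; Bergstrom 0.1932.
Proportional shares: Marchetti 63,276.27; Kowalski 51,829.51; Tam 17,549.64; Halvorsen 35,782.75; Dube 61,150.80; Bergstrom 54,971.02.
After rounding ($5): Marchetti $63,275; Kowalski $51,830; Tam $17,550; Halvorsen $35,785; Dube $61,150; Bergstrom $54,970. Sum = $284,560.
Sum already equals the total — no adjustment.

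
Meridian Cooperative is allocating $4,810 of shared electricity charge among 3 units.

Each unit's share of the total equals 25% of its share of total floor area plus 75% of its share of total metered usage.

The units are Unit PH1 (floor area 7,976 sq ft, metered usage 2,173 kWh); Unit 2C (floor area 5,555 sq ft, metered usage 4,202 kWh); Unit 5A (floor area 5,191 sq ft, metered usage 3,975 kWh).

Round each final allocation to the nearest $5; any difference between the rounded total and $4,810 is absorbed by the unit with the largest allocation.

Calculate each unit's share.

Totals — floor area 18,722, metered usage 10,350.
Blended shares (25% floor area + 75% metered usage): Unit PH1 0.2640; Unit 2C 0.3787; Unit 5A 0.3574.
Pro-rata amounts: Unit PH1 1,269.69; Unit 2C 1,821.40; Unit 5A 1,718.90.
Rounded to nearest $5: Unit PH1 $1,270; Unit 2C $1,820; Unit 5A $1,720. Sum = $4,810.
Rounded total matches; no reconciliation needed.

Unit PH1: $1,270 | Unit 2C: $1,820 | Unit 5A: $1,720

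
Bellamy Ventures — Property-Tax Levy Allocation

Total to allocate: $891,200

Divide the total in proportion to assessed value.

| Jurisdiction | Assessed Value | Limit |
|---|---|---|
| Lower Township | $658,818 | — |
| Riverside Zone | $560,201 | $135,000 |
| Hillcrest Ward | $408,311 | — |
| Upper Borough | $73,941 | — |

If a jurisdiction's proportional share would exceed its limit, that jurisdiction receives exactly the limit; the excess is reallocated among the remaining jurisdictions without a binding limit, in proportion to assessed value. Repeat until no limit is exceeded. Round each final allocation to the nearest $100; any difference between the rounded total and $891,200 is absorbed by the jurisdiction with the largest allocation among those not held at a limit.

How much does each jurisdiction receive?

Total assessed value = 1,701,271.
Proportional shares (ignoring caps): Lower Township 345,117.62; Riverside Zone 293,457.73; Hillcrest Ward 213,891.12; Upper Borough 38,733.52.
Capped: Riverside Zone ($135,000); balance $756,200 reallocated over remaining assessed value 1,141,070.
Redistributed shares: Lower Township 436,606.14 → $436,600; Hillcrest Ward 270,592.32 → $270,600; Upper Borough 49,001.54 → $49,000.

Lower Township: $436,600 · Riverside Zone: $135,000 · Hillcrest Ward: $270,600 · Upper Borough: $49,000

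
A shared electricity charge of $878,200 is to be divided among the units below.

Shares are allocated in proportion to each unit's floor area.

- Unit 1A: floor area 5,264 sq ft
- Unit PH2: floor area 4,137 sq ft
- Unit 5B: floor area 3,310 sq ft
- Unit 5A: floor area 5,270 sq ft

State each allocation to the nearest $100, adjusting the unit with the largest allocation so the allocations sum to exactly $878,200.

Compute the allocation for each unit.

Unit 1A: $257,100; Unit PH2: $202,100; Unit 5B: $161,700; Unit 5A: $257,300

Sum of floor area: 17,981.
Unrounded shares: Unit 1A 5,264/17,981 × $878,200 = 257,096.09; Unit PH2 4,137/17,981 × $878,200 = 202,052.91; Unit 5B 3,310/17,981 × $878,200 = 161,661.87; Unit 5A 5,270/17,981 × $878,200 = 257,389.13.
Rounded to nearest $100: Unit 1A $257,100; Unit PH2 $202,100; Unit 5B $161,700; Unit 5A $257,400. Sum = $878,300.
Difference $878,200 − $878,300 = −$100 applied to largest allocation (Unit 5A): Unit 5A becomes $257,300.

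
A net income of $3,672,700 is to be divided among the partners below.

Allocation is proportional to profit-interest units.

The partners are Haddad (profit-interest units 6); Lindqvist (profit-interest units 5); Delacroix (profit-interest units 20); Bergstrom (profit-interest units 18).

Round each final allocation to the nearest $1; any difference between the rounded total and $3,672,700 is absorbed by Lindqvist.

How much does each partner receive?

Haddad: $449,718 · Lindqvist: $374,766 · Delacroix: $1,499,061 · Bergstrom: $1,349,155

Total profit-interest units = 49.
Pro-rata amounts: Haddad 6/49 × $3,672,700 = 449,718.37; Lindqvist 5/49 × $3,672,700 = 374,765.31; Delacroix 20/49 × $3,672,700 = 1,499,061.22; Bergstrom 18/49 × $3,672,700 = 1,349,155.10.
At nearest $1: Haddad $449,718; Lindqvist $374,765; Delacroix $1,499,061; Bergstrom $1,349,155. Sum = $3,672,699.
Difference $3,672,700 − $3,672,699 = +$1 applied to Lindqvist: Lindqvist becomes $374,766.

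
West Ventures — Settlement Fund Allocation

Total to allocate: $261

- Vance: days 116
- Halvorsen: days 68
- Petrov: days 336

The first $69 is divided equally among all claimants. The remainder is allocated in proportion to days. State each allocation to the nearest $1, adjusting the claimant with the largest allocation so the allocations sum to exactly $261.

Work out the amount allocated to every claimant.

$69 shared equally gives $23 per claimant.
Remainder $192 by days (total 520): Vance 42.83 → $43; Halvorsen 25.11 → $25; Petrov 124.06 → $124.
Totals: Vance $23 + $43 = $66; Halvorsen $23 + $25 = $48; Petrov $23 + $124 = $147.

Vance: $66 · Halvorsen: $48 · Petrov: $147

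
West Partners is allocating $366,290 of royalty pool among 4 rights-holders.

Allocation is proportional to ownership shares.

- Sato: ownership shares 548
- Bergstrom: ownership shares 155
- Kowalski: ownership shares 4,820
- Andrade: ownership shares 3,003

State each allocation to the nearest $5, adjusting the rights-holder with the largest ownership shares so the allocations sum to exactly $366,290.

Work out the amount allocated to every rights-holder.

Sum of ownership shares: 548 + 155 + 4,820 + 3,003 = 8,526.
Pro-rata amounts: Sato 23,542.92; Bergstrom 6,659.04; Kowalski 207,074.57; Andrade 129,013.47.
After rounding ($5): Sato $23,545; Bergstrom $6,660; Kowalski $207,075; Andrade $129,015. Sum = $366,295.
Difference $366,290 − $366,295 = −$5 applied to largest ownership shares (Kowalski): Kowalski becomes $207,070.

Sato: $23,545; Bergstrom: $6,660; Kowalski: $207,070; Andrade: $129,015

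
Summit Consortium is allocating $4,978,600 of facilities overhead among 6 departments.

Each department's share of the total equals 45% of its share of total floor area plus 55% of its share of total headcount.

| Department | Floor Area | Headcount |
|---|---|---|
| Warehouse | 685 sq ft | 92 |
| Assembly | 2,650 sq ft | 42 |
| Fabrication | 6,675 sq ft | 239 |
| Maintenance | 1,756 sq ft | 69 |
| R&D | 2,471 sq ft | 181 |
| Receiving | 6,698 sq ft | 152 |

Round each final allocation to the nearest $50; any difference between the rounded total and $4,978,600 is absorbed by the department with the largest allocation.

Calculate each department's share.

Warehouse: $398,350 · Assembly: $432,000 · Fabrication: $1,558,750 · Maintenance: $431,700 · R&D: $903,950 · Receiving: $1,253,850

Floor area total 20,935; headcount total 775.
Combined weights (45% floor area + 55% headcount): Warehouse 0.0800; Assembly 0.0868; Fabrication 0.3131; Maintenance 0.0867; R&D 0.1816; Receiving 0.2518.
Proportional shares: Warehouse 398,360.03; Assembly 431,985.54; Fabrication 1,558,763.42; Maintenance 431,710.06; R&D 903,944.56; Receiving 1,253,836.38.
At nearest $50: Warehouse $398,350; Assembly $432,000; Fabrication $1,558,750; Maintenance $431,700; R&D $903,950; Receiving $1,253,850. Sum = $4,978,600.
Rounded total matches; no reconciliation needed.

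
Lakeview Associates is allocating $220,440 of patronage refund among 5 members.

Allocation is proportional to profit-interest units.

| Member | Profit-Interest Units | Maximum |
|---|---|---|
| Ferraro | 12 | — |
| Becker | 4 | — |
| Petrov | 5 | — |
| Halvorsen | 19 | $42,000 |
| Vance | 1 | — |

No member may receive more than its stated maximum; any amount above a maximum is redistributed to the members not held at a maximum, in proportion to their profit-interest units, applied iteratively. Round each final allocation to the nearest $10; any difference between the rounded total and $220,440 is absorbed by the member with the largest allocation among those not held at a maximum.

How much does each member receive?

Combined profit-interest units = 41.
Pro-rata shares before constraints: Ferraro 64,519.02; Becker 21,506.34; Petrov 26,882.93; Halvorsen 102,155.12; Vance 5,376.59.
Cap binds for Halvorsen ($42,000); remaining pool $178,440 reallocated over remaining profit-interest units 22.
Redistributed shares: Ferraro 97,330.91 → $97,330; Becker 32,443.64 → $32,440; Petrov 40,554.55 → $40,550; Vance 8,110.91 → $8,110.
Rounding difference +$10 applied to Ferraro → $97,340.

Ferraro: $97,340 | Becker: $32,440 | Petrov: $40,550 | Halvorsen: $42,000 | Vance: $8,110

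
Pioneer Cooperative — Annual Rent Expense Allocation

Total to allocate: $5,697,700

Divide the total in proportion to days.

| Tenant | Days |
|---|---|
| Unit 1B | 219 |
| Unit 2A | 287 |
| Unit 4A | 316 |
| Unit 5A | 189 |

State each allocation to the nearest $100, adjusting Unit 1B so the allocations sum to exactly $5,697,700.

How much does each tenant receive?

Unit 1B: $1,234,300 | Unit 2A: $1,617,400 | Unit 4A: $1,780,900 | Unit 5A: $1,065,100

Total days = 1,011.
Proportional shares: Unit 1B 219/1,011 × $5,697,700 = 1,234,219.88; Unit 2A 287/1,011 × $5,697,700 = 1,617,447.97; Unit 4A 316/1,011 × $5,697,700 = 1,780,883.48; Unit 5A 189/1,011 × $5,697,700 = 1,065,148.66.
Rounded to nearest $100: Unit 1B $1,234,200; Unit 2A $1,617,400; Unit 4A $1,780,900; Unit 5A $1,065,100. Sum = $5,697,600.
Difference $5,697,700 − $5,697,600 = +$100 applied to Unit 1B: Unit 1B becomes $1,234,300.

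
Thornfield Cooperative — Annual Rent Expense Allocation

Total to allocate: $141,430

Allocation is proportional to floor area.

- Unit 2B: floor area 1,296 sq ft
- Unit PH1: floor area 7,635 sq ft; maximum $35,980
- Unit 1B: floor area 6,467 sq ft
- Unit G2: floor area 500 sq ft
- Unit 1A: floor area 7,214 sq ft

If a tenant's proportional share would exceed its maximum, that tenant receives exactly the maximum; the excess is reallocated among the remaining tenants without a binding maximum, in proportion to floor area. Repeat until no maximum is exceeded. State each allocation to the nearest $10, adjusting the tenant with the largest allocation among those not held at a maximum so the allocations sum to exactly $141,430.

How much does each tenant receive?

Floor area total: 23,112.
Pro-rata shares before constraints: Unit 2B 7,930.65; Unit PH1 46,721.10; Unit 1B 39,573.72; Unit G2 3,059.67; Unit 1A 44,144.86.
Capped: Unit PH1 ($35,980); balance $105,450 reallocated over remaining floor area 15,477.
Remaining shares: Unit 2B 8,830.08 → $8,830; Unit 1B 44,061.84 → $44,060; Unit G2 3,406.67 → $3,410; Unit 1A 49,151.41 → $49,150.

Unit 2B: $8,830; Unit PH1: $35,980; Unit 1B: $44,060; Unit G2: $3,410; Unit 1A: $49,150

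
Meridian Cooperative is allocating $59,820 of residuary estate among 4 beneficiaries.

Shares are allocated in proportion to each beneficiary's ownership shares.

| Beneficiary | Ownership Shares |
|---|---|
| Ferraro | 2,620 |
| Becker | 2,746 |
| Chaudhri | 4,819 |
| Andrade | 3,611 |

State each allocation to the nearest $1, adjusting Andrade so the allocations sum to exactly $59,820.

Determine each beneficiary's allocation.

Sum of ownership shares: 13,796.
Raw shares: Ferraro 2,620/13,796 × $59,820 = 11,360.42; Becker 2,746/13,796 × $59,820 = 11,906.76; Chaudhri 4,819/13,796 × $59,820 = 20,895.37; Andrade 3,611/13,796 × $59,820 = 15,657.44.
Rounded to nearest $1: Ferraro $11,360; Becker $11,907; Chaudhri $20,895; Andrade $15,657. Sum = $59,819.
Difference $59,820 − $59,819 = +$1 applied to Andrade: Andrade becomes $15,658.

Ferraro: $11,360 | Becker: $11,907 | Chaudhri: $20,895 | Andrade: $15,658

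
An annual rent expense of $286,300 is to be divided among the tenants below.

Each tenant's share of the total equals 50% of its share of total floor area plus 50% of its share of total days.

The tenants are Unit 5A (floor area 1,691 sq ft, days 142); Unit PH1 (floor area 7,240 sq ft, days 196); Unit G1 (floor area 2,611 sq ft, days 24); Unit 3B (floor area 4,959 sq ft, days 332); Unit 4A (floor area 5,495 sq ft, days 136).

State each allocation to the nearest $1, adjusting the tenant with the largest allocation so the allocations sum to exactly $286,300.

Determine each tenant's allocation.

Totals — floor area 21,996, days 830.
Composite weights (50% floor area + 50% days): Unit 5A 0.1240; Unit PH1 0.2826; Unit G1 0.0738; Unit 3B 0.3127; Unit 4A 0.2068.
Raw shares: Unit 5A 35,495.75; Unit PH1 80,922.03; Unit G1 21,131.67; Unit 3B 89,533.18; Unit 4A 59,217.37.
At nearest $1: Unit 5A $35,496; Unit PH1 $80,922; Unit G1 $21,132; Unit 3B $89,533; Unit 4A $59,217. Sum = $286,300.
Sum already equals the total — no adjustment.

Unit 5A: $35,496 · Unit PH1: $80,922 · Unit G1: $21,132 · Unit 3B: $89,533 · Unit 4A: $59,217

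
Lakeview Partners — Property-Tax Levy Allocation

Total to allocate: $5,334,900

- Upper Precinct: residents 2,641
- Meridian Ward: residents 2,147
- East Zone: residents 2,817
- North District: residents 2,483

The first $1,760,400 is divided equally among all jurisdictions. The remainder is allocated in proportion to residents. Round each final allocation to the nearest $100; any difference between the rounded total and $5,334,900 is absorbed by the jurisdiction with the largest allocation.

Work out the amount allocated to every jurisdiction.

First tranche $1,760,400 split equally: $440,100 each.
Remainder $3,574,500 by residents (total 10,088): Upper Precinct 935,790.49 → $935,800; Meridian Ward 760,750.55 → $760,800; East Zone 998,152.90 → $998,200; North District 879,806.06 → $879,800.
Rounding difference −$100 on remainder applied to East Zone.
Totals: Upper Precinct $440,100 + $935,800 = $1,375,900; Meridian Ward $440,100 + $760,800 = $1,200,900; East Zone $440,100 + $998,100 = $1,438,200; North District $440,100 + $879,800 = $1,319,900.

Upper Precinct: $1,375,900 | Meridian Ward: $1,200,900 | East Zone: $1,438,200 | North District: $1,319,900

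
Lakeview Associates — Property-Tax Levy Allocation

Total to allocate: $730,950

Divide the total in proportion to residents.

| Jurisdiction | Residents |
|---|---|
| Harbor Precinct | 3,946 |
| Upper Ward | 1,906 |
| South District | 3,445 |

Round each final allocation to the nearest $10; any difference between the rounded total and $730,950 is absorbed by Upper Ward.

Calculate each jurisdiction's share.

Harbor Precinct: $310,240; Upper Ward: $149,860; South District: $270,850

Total residents = 9,297.
Proportional shares: Harbor Precinct 3,946/9,297 × $730,950 = 310,242.95; Upper Ward 1,906/9,297 × $730,950 = 149,853.79; South District 3,445/9,297 × $730,950 = 270,853.26.
After rounding ($10): Harbor Precinct $310,240; Upper Ward $149,850; South District $270,850. Sum = $730,940.
Difference $730,950 − $730,940 = +$10 applied to Upper Ward: Upper Ward becomes $149,860.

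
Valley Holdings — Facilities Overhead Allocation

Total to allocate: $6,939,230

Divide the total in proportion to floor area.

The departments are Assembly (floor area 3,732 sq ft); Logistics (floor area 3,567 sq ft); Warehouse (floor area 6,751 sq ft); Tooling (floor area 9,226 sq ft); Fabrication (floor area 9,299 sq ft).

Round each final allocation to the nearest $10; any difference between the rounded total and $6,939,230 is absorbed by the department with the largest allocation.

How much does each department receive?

Combined floor area = 32,575.
Raw shares: Assembly 3,732/32,575 × $6,939,230 = 795,002.50; Logistics 3,567/32,575 × $6,939,230 = 759,853.67; Warehouse 6,751/32,575 × $6,939,230 = 1,438,119.47; Tooling 9,226/32,575 × $6,939,230 = 1,965,351.83; Fabrication 9,299/32,575 × $6,939,230 = 1,980,902.53.
After rounding ($10): Assembly $795,000; Logistics $759,850; Warehouse $1,438,120; Tooling $1,965,350; Fabrication $1,980,900. Sum = $6,939,220.
Difference $6,939,230 − $6,939,220 = +$10 applied to largest allocation (Fabrication): Fabrication becomes $1,980,910.

Assembly: $795,000 · Logistics: $759,850 · Warehouse: $1,438,120 · Tooling: $1,965,350 · Fabrication: $1,980,910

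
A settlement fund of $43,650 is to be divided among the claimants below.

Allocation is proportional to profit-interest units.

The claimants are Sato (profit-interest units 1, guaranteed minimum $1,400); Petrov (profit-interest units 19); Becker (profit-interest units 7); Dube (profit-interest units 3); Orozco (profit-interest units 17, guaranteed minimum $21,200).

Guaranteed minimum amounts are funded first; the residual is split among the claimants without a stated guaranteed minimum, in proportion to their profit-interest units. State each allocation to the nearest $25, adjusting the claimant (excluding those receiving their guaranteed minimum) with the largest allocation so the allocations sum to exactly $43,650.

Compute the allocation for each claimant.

Sato: $1,400; Petrov: $13,800; Becker: $5,075; Dube: $2,175; Orozco: $21,200

Guaranteed amounts: Sato $1,400; Orozco $21,200. Balance $21,050.
Balance split over remaining profit-interest units 29: Petrov 13,791.38 → $13,800; Becker 5,081.03 → $5,075; Dube 2,177.59 → $2,175.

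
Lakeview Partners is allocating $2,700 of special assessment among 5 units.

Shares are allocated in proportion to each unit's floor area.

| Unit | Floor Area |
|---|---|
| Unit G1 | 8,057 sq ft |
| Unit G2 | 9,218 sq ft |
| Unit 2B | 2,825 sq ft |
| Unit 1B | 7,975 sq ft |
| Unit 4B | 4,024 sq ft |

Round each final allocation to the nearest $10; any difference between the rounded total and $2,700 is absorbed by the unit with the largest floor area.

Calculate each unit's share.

Unit G1: $680 | Unit G2: $770 | Unit 2B: $240 | Unit 1B: $670 | Unit 4B: $340

Sum of floor area: 8,057 + 9,218 + 2,825 + 7,975 + 4,024 = 32,099.
Proportional shares: Unit G1 677.71; Unit G2 775.37; Unit 2B 237.62; Unit 1B 670.82; Unit 4B 338.48.
After rounding ($10): Unit G1 $680; Unit G2 $780; Unit 2B $240; Unit 1B $670; Unit 4B $340. Sum = $2,710.
Difference $2,700 − $2,710 = −$10 applied to largest floor area (Unit G2): Unit G2 becomes $770.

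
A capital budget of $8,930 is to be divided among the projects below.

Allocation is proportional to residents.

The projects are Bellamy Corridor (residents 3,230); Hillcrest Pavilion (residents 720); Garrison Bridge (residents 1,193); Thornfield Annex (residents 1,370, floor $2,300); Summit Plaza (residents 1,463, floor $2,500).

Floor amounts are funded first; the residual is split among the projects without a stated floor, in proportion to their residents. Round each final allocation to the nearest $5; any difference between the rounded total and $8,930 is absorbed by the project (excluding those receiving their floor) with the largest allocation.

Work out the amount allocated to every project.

Minimums first: Thornfield Annex $2,300; Summit Plaza $2,500. Remaining pool $4,130.
Remaining pool split over remaining residents 5,143: Bellamy Corridor 2,593.80 → $2,595; Hillcrest Pavilion 578.18 → $580; Garrison Bridge 958.02 → $960.
Rounding difference −$5 applied to Bellamy Corridor → $2,590.

Bellamy Corridor: $2,590 | Hillcrest Pavilion: $580 | Garrison Bridge: $960 | Thornfield Annex: $2,300 | Summit Plaza: $2,500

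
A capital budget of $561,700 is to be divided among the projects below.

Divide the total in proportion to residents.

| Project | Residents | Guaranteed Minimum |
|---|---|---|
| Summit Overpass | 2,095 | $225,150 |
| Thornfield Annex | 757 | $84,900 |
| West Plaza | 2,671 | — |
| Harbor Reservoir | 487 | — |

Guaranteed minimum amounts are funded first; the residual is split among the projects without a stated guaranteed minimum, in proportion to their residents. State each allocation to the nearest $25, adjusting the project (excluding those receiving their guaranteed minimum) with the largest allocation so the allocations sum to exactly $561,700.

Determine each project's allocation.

Summit Overpass: $225,150 | Thornfield Annex: $84,900 | West Plaza: $212,850 | Harbor Reservoir: $38,800

Guaranteed amounts: Summit Overpass $225,150; Thornfield Annex $84,900. Residual $251,650.
Residual split over remaining residents 3,158: West Plaza 212,842.67 → $212,850; Harbor Reservoir 38,807.33 → $38,800.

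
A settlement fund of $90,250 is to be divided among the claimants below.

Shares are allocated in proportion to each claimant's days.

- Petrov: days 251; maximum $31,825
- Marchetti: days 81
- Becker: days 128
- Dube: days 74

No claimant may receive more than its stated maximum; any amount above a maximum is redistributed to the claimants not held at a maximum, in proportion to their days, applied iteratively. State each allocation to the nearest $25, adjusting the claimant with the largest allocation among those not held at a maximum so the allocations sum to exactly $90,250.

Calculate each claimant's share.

Days total: 534.
Unconstrained shares: Petrov 42,420.88; Marchetti 13,689.61; Becker 21,632.96; Dube 12,506.55.
Held at cap: Petrov ($31,825); residual $58,425 reallocated over remaining days 283.
Redistributed shares: Marchetti 16,722.35 → $16,725; Becker 26,425.44 → $26,425; Dube 15,277.21 → $15,275.

Petrov: $31,825 | Marchetti: $16,725 | Becker: $26,425 | Dube: $15,275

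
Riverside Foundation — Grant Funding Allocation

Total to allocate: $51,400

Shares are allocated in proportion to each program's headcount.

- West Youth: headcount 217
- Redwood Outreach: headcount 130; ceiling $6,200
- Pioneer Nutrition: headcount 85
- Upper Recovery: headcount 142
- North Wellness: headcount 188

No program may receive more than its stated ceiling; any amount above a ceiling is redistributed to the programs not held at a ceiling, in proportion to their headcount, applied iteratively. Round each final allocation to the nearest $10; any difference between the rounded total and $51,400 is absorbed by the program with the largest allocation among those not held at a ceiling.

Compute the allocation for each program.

Headcount total: 762.
Pro-rata shares before constraints: West Youth 14,637.53; Redwood Outreach 8,769.03; Pioneer Nutrition 5,733.60; Upper Recovery 9,578.48; North Wellness 12,681.36.
Cap binds for Redwood Outreach ($6,200); remaining pool $45,200 reallocated over remaining headcount 632.
Redistributed shares: West Youth 15,519.62 → $15,520; Pioneer Nutrition 6,079.11 → $6,080; Upper Recovery 10,155.70 → $10,160; North Wellness 13,445.57 → $13,450.
Rounding difference −$10 applied to West Youth → $15,510.

West Youth: $15,510; Redwood Outreach: $6,200; Pioneer Nutrition: $6,080; Upper Recovery: $10,160; North Wellness: $13,450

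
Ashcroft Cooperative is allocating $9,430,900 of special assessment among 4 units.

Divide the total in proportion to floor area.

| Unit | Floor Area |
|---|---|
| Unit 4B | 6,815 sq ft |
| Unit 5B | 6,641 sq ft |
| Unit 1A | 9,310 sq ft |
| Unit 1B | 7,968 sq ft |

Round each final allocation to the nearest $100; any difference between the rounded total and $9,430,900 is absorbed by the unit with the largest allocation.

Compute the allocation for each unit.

Combined floor area = 30,734.
Unrounded shares: Unit 4B 6,815/30,734 × $9,430,900 = 2,091,220.91; Unit 5B 6,641/30,734 × $9,430,900 = 2,037,828.04; Unit 1A 9,310/30,734 × $9,430,900 = 2,856,825.63; Unit 1B 7,968/30,734 × $9,430,900 = 2,445,025.42.
At nearest $100: Unit 4B $2,091,200; Unit 5B $2,037,800; Unit 1A $2,856,800; Unit 1B $2,445,000. Sum = $9,430,800.
Difference $9,430,900 − $9,430,800 = +$100 applied to largest allocation (Unit 1A): Unit 1A becomes $2,856,900.

Unit 4B: $2,091,200 · Unit 5B: $2,037,800 · Unit 1A: $2,856,900 · Unit 1B: $2,445,000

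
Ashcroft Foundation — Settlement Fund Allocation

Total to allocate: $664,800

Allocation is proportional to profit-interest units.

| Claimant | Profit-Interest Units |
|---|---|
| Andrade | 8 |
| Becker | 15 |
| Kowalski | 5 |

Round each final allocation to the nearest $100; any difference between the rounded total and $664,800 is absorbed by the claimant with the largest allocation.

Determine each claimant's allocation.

Profit-interest units total: 28.
Raw shares: Andrade 8/28 × $664,800 = 189,942.86; Becker 15/28 × $664,800 = 356,142.86; Kowalski 5/28 × $664,800 = 118,714.29.
After rounding ($100): Andrade $189,900; Becker $356,100; Kowalski $118,700. Sum = $664,700.
Difference $664,800 − $664,700 = +$100 applied to largest allocation (Becker): Becker becomes $356,200.

Andrade: $189,900 · Becker: $356,200 · Kowalski: $118,700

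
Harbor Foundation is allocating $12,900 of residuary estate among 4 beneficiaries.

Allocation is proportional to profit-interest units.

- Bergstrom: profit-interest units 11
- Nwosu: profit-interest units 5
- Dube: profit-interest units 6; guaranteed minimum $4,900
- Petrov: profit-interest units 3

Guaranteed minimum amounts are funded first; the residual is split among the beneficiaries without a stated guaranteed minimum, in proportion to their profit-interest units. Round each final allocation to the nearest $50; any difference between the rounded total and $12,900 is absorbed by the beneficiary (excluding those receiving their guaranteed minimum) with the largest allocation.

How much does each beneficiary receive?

Fund the minimums — Dube $4,900. Balance $8,000.
Balance split over remaining profit-interest units 19: Bergstrom 4,631.58 → $4,650; Nwosu 2,105.26 → $2,100; Petrov 1,263.16 → $1,250.

Bergstrom: $4,650 · Nwosu: $2,100 · Dube: $4,900 · Petrov: $1,250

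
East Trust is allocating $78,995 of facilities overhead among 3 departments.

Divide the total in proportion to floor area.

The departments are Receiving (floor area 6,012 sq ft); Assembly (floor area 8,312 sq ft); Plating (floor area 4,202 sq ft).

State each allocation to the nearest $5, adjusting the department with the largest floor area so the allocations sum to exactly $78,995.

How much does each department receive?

Floor area total: 18,526.
Pro-rata amounts: Receiving 6,012/18,526 × $78,995 = 25,635.21; Assembly 8,312/18,526 × $78,995 = 35,442.43; Plating 4,202/18,526 × $78,995 = 17,917.36.
After rounding ($5): Receiving $25,635; Assembly $35,440; Plating $17,915. Sum = $78,990.
Difference $78,995 − $78,990 = +$5 applied to largest floor area (Assembly): Assembly becomes $35,445.

Receiving: $25,635 | Assembly: $35,445 | Plating: $17,915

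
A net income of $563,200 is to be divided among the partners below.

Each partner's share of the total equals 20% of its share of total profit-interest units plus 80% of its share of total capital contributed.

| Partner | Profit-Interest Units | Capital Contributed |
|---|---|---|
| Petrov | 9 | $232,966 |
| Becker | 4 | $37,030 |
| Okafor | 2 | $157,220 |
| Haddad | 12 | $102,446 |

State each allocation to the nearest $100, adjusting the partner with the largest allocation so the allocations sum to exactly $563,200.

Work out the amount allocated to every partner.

Petrov: $235,700 · Becker: $48,200 · Okafor: $142,100 · Haddad: $137,200

Profit-interest units total 27; capital contributed total 529,662.
Blended shares (20% profit-interest units + 80% capital contributed): Petrov 0.4185; Becker 0.0856; Okafor 0.2523; Haddad 0.2436.
Raw shares: Petrov 235,720.52; Becker 48,187.19; Okafor 142,083.79; Haddad 137,208.50.
At nearest $100: Petrov $235,700; Becker $48,200; Okafor $142,100; Haddad $137,200. Sum = $563,200.
No rounding difference to absorb.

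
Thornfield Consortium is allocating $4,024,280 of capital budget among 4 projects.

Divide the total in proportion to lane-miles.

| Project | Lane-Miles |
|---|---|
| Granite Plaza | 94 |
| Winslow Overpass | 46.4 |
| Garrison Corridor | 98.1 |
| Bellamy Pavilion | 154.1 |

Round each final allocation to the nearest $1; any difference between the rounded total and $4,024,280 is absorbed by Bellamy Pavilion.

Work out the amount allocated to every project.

Lane-miles total: 392.6.
Proportional shares: Granite Plaza 94/392.6 × $4,024,280 = 963,531.13; Winslow Overpass 46.4/392.6 × $4,024,280 = 475,615.36; Garrison Corridor 98.1/392.6 × $4,024,280 = 1,005,557.48; Bellamy Pavilion 154.1/392.6 × $4,024,280 = 1,579,576.03.
After rounding ($1): Granite Plaza $963,531; Winslow Overpass $475,615; Garrison Corridor $1,005,557; Bellamy Pavilion $1,579,576. Sum = $4,024,279.
Difference $4,024,280 − $4,024,279 = +$1 applied to Bellamy Pavilion: Bellamy Pavilion becomes $1,579,577.

Granite Plaza: $963,531 | Winslow Overpass: $475,615 | Garrison Corridor: $1,005,557 | Bellamy Pavilion: $1,579,577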